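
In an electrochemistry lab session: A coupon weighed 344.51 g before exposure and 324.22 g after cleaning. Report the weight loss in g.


Weight loss = initial − final
WL = 344.51 − 324.22 = 20.29 g

20.29 g


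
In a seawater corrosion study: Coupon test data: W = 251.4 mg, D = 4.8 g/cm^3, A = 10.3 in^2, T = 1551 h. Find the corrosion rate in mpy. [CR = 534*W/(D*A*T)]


Apply the mpy weight-loss relation: CR = 534 * W / (D * A * T)
Numerator: 534 * 251.4 = 134247.6
Denominator: 4.8 * 10.3 * 1551 = 76681.44
CR = 134247.6 / 76681.44 = 1.75072 mpy

1.75072 mpy


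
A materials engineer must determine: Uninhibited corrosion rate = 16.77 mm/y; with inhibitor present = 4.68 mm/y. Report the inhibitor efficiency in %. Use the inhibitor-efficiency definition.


Apply the inhibitor-efficiency definition: IE = (CR_blank − CR_inh)/CR_blank × 100
IE = (16.77 − 4.68) / 16.77 × 100
IE = 12.09 / 16.77 × 100 = 72.1 %

72.1 %


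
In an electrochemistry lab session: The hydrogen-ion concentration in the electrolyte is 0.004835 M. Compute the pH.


pH = −log10[H+]
pH = −log10(0.004835) = 2.32

2.32


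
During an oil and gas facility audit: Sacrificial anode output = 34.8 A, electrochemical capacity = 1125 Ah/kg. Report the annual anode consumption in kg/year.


Annual consumption = current * hours per year / capacity
Rate = 34.8 * 8760 / 1125 = 271.0 kg/year

271.0 kg/year


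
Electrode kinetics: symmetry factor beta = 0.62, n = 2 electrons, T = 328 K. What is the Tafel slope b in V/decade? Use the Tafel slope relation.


Apply the Tafel slope relation: b = 2.303*R*T/(beta*n*F)
Numerator: 2.303 * 8.314 * 328 = 6280.26
Denominator: 0.62 * 2 * 96485 = 119641.4
b = 6280.26 / 119641.4 = 0.0525 V/decade

0.0525 V/decade


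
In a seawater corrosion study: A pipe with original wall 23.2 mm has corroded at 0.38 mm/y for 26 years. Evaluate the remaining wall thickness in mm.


Remaining wall = original − CR × time
t = 23.2 − 0.38*26 = 23.2 − 9.88 = 13.32 mm

13.32 mm


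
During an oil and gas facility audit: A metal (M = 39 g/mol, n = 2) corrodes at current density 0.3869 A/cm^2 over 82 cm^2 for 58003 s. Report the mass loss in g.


Apply Faraday's law: m = i*A*t*M / (n*F)
Total charge passed Q = i*A*t = 0.3869*82*58003 = 1840191.5774 C
m = Q*M/(n*F) = 1840191.5774*39/(2*96485) = 371.91 g

371.91 g


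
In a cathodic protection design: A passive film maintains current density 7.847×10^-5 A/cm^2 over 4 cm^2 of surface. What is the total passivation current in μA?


I = i_pass * A, then convert A → μA (×10^6)
I = 7.847×10^-5 * 4 * 10^6 = 313.88 μA

313.88 μA


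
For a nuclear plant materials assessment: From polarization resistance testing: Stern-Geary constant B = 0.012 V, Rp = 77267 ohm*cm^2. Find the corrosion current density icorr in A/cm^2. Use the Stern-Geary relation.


Apply the Stern-Geary relation: icorr = B / Rp
icorr = 0.012 / 77267 = 1.553×10^-7 A/cm^2

1.553×10^-7 A/cm^2


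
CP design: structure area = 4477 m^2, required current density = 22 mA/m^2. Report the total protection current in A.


I = area * current density, then convert mA → A (÷1000)
I = 4477 * 22 / 1000 = 98.49 A

98.49 A


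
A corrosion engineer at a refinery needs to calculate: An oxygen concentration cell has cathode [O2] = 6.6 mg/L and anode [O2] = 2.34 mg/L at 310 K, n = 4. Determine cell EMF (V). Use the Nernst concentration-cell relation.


Apply the Nernst concentration-cell relation: E = (RT/nF)*ln(C_cathode/C_anode)
RT/nF = 8.314*310/(4*96485) = 0.00667808 V
ln(6.6/2.34) = 1.03692
E = 0.00667808 * 1.03692 = 0.00692 V

0.00692 V


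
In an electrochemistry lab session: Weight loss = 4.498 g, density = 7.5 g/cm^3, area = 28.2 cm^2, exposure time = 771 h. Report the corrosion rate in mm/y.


Apply the mm/y weight-loss relation: CR = 87600 * W / (D * A * T)
Numerator: 87600 * 4.498 = 394024.8
Denominator: 7.5 * 28.2 * 771 = 163066.5
CR = 394024.8 / 163066.5 = 2.41634 mm/y

2.41634 mm/y


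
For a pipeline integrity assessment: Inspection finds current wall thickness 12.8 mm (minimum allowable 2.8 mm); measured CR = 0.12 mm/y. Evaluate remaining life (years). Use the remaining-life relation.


Apply the remaining-life relation: RL = (t_current − t_min) / CR
RL = (12.8 − 2.8) / 0.12 = 10.0 / 0.12 = 83.3 years

83.3 years


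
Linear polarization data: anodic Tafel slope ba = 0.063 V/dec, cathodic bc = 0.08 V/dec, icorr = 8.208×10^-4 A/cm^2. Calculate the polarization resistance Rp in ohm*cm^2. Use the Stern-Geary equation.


Apply the Stern-Geary equation: Rp = ba*bc / (2.303*icorr*(ba+bc))
ba*bc = 0.063*0.08 = 0.00504
ba+bc = 0.143; 2.303*icorr*(ba+bc) = 2.303*8.208×10^-4*0.143 = 2.7031324×10^-4
Rp = 0.00504 / 2.7031324×10^-4 = 18.65 ohm*cm^2

18.65 ohm*cm^2


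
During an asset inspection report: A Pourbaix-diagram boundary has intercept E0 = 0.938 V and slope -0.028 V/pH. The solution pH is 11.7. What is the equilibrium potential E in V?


Apply the Pourbaix line equation: E = E0 + slope*pH
E = 0.938 + (-0.028)*11.7 = 0.938 + (-0.3276) = 0.6104 V
Rounded to 3 decimal places: E = 0.610 V

0.610 V


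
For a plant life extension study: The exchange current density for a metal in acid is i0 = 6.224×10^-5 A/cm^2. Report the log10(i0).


i0 = 6.224×10^-5 A/cm^2
log10(i0) = -4.206

-4.206


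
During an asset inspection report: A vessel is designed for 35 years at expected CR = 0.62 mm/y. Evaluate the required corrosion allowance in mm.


Corrosion allowance = CR × design life
CA = 0.62 * 35 = 21.7 mm

21.7 mm


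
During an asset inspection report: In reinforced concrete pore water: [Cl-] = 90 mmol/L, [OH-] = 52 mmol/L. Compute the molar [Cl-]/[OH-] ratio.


Threshold parameter = [Cl-] / [OH-] (molar basis; both in mmol/L, so units cancel)
Ratio = 90 / 52 = 1.73

1.73


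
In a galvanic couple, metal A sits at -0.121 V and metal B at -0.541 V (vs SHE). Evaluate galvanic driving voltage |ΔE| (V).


Driving voltage is the absolute potential difference.
|ΔE| = |-0.121 − (-0.541)| = 0.42 V

0.42 V


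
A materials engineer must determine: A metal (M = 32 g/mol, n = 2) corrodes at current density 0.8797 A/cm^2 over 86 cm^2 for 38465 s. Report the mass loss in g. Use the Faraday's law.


Apply Faraday's law: m = i*A*t*M / (n*F)
Total charge passed Q = i*A*t = 0.8797*86*38465 = 2910038.803 C
m = Q*M/(n*F) = 2910038.803*32/(2*96485) = 482.56849 g

482.56849 g


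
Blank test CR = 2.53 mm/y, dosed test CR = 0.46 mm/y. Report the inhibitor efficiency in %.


Apply the inhibitor-efficiency definition: IE = (CR_blank − CR_inh)/CR_blank × 100
IE = (2.53 − 0.46) / 2.53 × 100
IE = 2.07 / 2.53 × 100 = 81.8 %

81.8 %


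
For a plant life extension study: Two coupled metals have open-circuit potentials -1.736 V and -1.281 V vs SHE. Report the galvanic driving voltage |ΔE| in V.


Driving voltage is the absolute potential difference.
|ΔE| = |-1.736 − (-1.281)| = 0.455 V

0.455 V


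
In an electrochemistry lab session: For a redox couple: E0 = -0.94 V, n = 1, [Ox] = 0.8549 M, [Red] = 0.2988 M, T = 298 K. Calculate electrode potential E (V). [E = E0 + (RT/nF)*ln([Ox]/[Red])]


Apply the Nernst equation: E = E0 + (RT/nF)*ln([Ox]/[Red])
Step 1: RT/nF = 8.314*298/(1*96485) = 0.02567831 V
Step 2: [Ox]/[Red] = 0.8549/0.2988 = 2.861111
Step 3: ln(2.861111) = 1.05121
Step 4: correction = 0.02567831 * 1.05121 = 0.027 V
E = -0.94 + 0.027 = -0.913 V

-0.913 V


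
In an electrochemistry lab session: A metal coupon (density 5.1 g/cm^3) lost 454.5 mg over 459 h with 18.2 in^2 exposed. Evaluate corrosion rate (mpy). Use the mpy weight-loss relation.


Apply the mpy weight-loss relation: CR = 534 * W / (D * A * T)
Numerator: 534 * 454.5 = 242703.0
Denominator: 5.1 * 18.2 * 459 = 42604.38
CR = 242703.0 / 42604.38 = 5.697 mpy

5.697 mpy


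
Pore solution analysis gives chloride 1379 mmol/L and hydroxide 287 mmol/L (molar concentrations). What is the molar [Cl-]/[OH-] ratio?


Threshold parameter = [Cl-] / [OH-] (molar basis; both in mmol/L, so units cancel)
Ratio = 1379 / 287 = 4.8

4.8


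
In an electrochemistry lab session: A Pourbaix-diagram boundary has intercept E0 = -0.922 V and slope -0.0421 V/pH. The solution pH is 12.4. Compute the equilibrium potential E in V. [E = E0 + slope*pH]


Apply the Pourbaix line equation: E = E0 + slope*pH
E = -0.922 + (-0.0421)*12.4 = -0.922 + (-0.52204) = -1.44404 V
Rounded to 3 decimal places: E = -1.444 V

-1.444 V


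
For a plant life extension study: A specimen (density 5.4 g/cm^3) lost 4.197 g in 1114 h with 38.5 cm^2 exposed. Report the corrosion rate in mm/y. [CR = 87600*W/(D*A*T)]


Apply the mm/y weight-loss relation: CR = 87600 * W / (D * A * T)
Numerator: 87600 * 4.197 = 367657.2
Denominator: 5.4 * 38.5 * 1114 = 231600.6
CR = 367657.2 / 231600.6 = 1.58746 mm/y

1.58746 mm/y


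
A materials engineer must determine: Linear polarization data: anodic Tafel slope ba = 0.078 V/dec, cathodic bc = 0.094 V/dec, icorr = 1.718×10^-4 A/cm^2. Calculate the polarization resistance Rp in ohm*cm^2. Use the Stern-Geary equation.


Apply the Stern-Geary equation: Rp = ba*bc / (2.303*icorr*(ba+bc))
ba*bc = 0.078*0.094 = 0.007332
ba+bc = 0.172; 2.303*icorr*(ba+bc) = 2.303*1.718×10^-4*0.172 = 6.8052729×10^-5
Rp = 0.007332 / 6.8052729×10^-5 = 107.7 ohm*cm^2

107.7 ohm*cm^2


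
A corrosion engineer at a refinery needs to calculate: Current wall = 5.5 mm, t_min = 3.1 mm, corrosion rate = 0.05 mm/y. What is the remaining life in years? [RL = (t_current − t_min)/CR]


Apply the remaining-life relation: RL = (t_current − t_min) / CR
RL = (5.5 − 3.1) / 0.05 = 2.4 / 0.05 = 48.0 years

48.0 years


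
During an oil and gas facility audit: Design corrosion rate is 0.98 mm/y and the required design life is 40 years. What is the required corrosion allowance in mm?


Corrosion allowance = CR × design life
CA = 0.98 * 40 = 39.2 mm

39.2 mm


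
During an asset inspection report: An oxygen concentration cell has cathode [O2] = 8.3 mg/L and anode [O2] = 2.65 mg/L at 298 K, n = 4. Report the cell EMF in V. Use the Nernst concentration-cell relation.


Apply the Nernst concentration-cell relation: E = (RT/nF)*ln(C_cathode/C_anode)
RT/nF = 8.314*298/(4*96485) = 0.00641958 V
ln(8.3/2.65) = 1.1417
E = 0.00641958 * 1.1417 = 0.00733 V

0.00733 V


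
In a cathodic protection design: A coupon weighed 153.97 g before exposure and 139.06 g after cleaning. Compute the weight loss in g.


Weight loss = initial − final
WL = 153.97 − 139.06 = 14.91 g

14.91 g


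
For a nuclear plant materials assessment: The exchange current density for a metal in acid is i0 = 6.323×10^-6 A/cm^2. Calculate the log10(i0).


i0 = 6.323×10^-6 A/cm^2
log10(i0) = -5.199

-5.199


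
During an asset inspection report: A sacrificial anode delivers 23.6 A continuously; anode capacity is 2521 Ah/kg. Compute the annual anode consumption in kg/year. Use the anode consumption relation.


Annual consumption = current * hours per year / capacity
Rate = 23.6 * 8760 / 2521 = 82.0 kg/year

82.0 kg/year


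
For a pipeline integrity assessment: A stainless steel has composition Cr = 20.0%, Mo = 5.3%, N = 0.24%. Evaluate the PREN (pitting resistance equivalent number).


Apply the PREN formula: PREN = Cr + 3.3*Mo + 16*N
PREN = 20.0 + 3.3*5.3 + 16*0.24
PREN = 20.0 + 17.49 + 3.84 = 41.33

41.33


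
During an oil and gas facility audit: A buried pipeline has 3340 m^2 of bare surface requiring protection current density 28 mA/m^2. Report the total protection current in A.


I = area * current density, then convert mA → A (÷1000)
I = 3340 * 28 / 1000 = 93.52 A

93.52 A


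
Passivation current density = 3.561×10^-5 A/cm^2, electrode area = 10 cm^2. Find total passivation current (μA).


I = i_pass * A, then convert A → μA (×10^6)
I = 3.561×10^-5 * 10 * 10^6 = 356.1 μA

356.1 μA


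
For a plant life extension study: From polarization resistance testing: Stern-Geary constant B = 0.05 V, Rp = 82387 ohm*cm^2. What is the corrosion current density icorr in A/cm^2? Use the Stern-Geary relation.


Apply the Stern-Geary relation: icorr = B / Rp
icorr = 0.05 / 82387 = 6.069×10^-7 A/cm^2

6.069×10^-7 A/cm^2


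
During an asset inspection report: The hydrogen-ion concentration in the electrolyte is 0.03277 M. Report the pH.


pH = −log10[H+]
pH = −log10(0.03277) = 1.48

1.48


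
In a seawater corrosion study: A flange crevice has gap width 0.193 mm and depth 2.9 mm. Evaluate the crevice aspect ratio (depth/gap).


Aspect ratio = depth / gap
Ratio = 2.9 / 0.193 = 15.0

15.0


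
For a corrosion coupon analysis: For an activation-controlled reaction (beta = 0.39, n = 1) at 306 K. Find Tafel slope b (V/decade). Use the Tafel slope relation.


Apply the Tafel slope relation: b = 2.303*R*T/(beta*n*F)
Numerator: 2.303 * 8.314 * 306 = 5859.03
Denominator: 0.39 * 1 * 96485 = 37629.15
b = 5859.03 / 37629.15 = 0.1557 V/decade

0.1557 V/decade


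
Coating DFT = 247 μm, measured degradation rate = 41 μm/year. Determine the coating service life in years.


Service life = thickness / degradation rate
Life = 247 / 41 = 6.0 years

6.0 years


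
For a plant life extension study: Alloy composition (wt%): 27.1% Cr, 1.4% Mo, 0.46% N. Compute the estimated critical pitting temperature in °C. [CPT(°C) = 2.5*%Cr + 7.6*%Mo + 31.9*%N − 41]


Apply the ASTM G48 empirical CPT estimate: CPT(°C) = 2.5*%Cr + 7.6*%Mo + 31.9*%N − 41
2.5*27.1 = 67.75; 7.6*1.4 = 10.64; 31.9*0.46 = 14.674
CPT = 67.75 + 10.64 + 14.674 − 41 = 52.064 °C
Rounded to 0.1 °C: CPT ≈ 52.1 °C

52.1 °C


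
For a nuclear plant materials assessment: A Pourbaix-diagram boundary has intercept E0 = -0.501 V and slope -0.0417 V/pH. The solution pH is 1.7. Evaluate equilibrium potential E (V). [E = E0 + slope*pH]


Apply the Pourbaix line equation: E = E0 + slope*pH
E = -0.501 + (-0.0417)*1.7 = -0.501 + (-0.07089) = -0.57189 V
Rounded to 4 decimal places: E = -0.5719 V

-0.5719 V


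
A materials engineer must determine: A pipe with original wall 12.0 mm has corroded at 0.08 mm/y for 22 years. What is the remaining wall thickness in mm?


Remaining wall = original − CR × time
t = 12.0 − 0.08*22 = 12.0 − 1.76 = 10.24 mm

10.24 mm


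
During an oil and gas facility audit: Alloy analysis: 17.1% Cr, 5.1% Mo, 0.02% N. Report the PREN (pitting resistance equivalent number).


Apply the PREN formula: PREN = Cr + 3.3*Mo + 16*N
PREN = 17.1 + 3.3*5.1 + 16*0.02
PREN = 17.1 + 16.83 + 0.32 = 34.25

34.25


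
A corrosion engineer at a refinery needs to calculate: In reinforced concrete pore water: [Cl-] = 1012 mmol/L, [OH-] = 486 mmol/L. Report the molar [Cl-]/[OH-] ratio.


Threshold parameter = [Cl-] / [OH-] (molar basis; both in mmol/L, so units cancel)
Ratio = 1012 / 486 = 2.08

2.08


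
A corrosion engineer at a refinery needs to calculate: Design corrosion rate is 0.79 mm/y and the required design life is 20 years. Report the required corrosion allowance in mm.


Corrosion allowance = CR × design life
CA = 0.79 * 20 = 15.8 mm

15.8 mm


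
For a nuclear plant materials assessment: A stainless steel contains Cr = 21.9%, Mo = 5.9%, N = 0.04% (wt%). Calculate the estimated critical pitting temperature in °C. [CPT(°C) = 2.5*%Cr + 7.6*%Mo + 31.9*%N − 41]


Apply the ASTM G48 empirical CPT estimate: CPT(°C) = 2.5*%Cr + 7.6*%Mo + 31.9*%N − 41
2.5*21.9 = 54.75; 7.6*5.9 = 44.84; 31.9*0.04 = 1.276
CPT = 54.75 + 44.84 + 1.276 − 41 = 59.866 °C
Rounded to 0.1 °C: CPT ≈ 59.9 °C

59.9 °C


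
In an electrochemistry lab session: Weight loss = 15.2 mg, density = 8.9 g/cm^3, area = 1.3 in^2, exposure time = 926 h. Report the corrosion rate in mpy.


Apply the mpy weight-loss relation: CR = 534 * W / (D * A * T)
Numerator: 534 * 15.2 = 8116.8
Denominator: 8.9 * 1.3 * 926 = 10713.82
CR = 8116.8 / 10713.82 = 0.758 mpy

0.758 mpy


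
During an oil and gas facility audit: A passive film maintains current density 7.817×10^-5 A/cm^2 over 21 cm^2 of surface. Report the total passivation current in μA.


I = i_pass * A, then convert A → μA (×10^6)
I = 7.817×10^-5 * 21 * 10^6 = 1641.57 μA

1641.57 μA


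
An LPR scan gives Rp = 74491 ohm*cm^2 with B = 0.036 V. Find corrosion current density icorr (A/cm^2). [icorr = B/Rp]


Apply the Stern-Geary relation: icorr = B / Rp
icorr = 0.036 / 74491 = 4.833×10^-7 A/cm^2

4.833×10^-7 A/cm^2


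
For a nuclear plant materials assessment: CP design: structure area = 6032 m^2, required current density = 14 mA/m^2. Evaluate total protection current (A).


I = area * current density, then convert mA → A (÷1000)
I = 6032 * 14 / 1000 = 84.45 A

84.45 A


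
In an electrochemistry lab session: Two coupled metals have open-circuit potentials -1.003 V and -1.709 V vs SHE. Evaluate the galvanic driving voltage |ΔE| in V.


Driving voltage is the absolute potential difference.
|ΔE| = |-1.003 − (-1.709)| = 0.706 V

0.706 V


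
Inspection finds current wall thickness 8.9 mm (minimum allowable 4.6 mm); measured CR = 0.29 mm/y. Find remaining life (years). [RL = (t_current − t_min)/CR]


Apply the remaining-life relation: RL = (t_current − t_min) / CR
RL = (8.9 − 4.6) / 0.29 = 4.3 / 0.29 = 14.8 years

14.8 years


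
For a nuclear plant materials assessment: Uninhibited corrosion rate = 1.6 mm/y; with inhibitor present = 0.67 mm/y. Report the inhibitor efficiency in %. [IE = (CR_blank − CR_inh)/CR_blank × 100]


Apply the inhibitor-efficiency definition: IE = (CR_blank − CR_inh)/CR_blank × 100
IE = (1.6 − 0.67) / 1.6 × 100
IE = 0.93 / 1.6 × 100 = 58.1 %

58.1 %


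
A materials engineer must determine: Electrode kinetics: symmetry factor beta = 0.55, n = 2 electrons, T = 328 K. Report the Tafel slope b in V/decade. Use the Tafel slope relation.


Apply the Tafel slope relation: b = 2.303*R*T/(beta*n*F)
Numerator: 2.303 * 8.314 * 328 = 6280.26
Denominator: 0.55 * 2 * 96485 = 106133.5
b = 6280.26 / 106133.5 = 0.059 V/decade

0.059 V/decade


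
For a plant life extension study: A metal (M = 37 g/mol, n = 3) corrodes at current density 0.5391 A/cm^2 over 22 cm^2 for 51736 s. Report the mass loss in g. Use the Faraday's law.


Apply Faraday's law: m = i*A*t*M / (n*F)
Total charge passed Q = i*A*t = 0.5391*22*51736 = 613599.3072 C
m = Q*M/(n*F) = 613599.3072*37/(3*96485) = 78.43421 g

78.43421 g


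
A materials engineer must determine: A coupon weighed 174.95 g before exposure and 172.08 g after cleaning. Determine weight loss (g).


Weight loss = initial − final
WL = 174.95 − 172.08 = 2.87 g

2.87 g


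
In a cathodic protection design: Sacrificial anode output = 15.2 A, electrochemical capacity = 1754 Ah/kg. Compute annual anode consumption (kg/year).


Annual consumption = current * hours per year / capacity
Rate = 15.2 * 8760 / 1754 = 75.9 kg/year

75.9 kg/year


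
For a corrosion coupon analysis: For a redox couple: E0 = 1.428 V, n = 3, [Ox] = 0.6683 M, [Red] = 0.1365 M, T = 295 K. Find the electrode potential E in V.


Apply the Nernst equation: E = E0 + (RT/nF)*ln([Ox]/[Red])
Step 1: RT/nF = 8.314*295/(3*96485) = 0.00847327 V
Step 2: [Ox]/[Red] = 0.6683/0.1365 = 4.895971
Step 3: ln(4.895971) = 1.588413
Step 4: correction = 0.00847327 * 1.588413 = 0.013 V
E = 1.428 + 0.013 = 1.441 V

1.441 V


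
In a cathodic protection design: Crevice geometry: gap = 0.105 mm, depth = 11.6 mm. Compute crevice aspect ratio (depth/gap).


Aspect ratio = depth / gap
Ratio = 11.6 / 0.105 = 110.5

110.5


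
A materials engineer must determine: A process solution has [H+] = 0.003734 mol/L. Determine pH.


pH = −log10[H+]
pH = −log10(0.003734) = 2.43

2.43


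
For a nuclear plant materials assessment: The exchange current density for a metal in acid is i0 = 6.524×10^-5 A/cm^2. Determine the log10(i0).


i0 = 6.524×10^-5 A/cm^2
log10(i0) = -4.185

-4.185


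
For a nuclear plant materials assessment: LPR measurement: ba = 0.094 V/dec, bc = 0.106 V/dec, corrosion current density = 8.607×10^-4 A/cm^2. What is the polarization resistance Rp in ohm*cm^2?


Apply the Stern-Geary equation: Rp = ba*bc / (2.303*icorr*(ba+bc))
ba*bc = 0.094*0.106 = 0.009964
ba+bc = 0.2; 2.303*icorr*(ba+bc) = 2.303*8.607×10^-4*0.2 = 3.9643842×10^-4
Rp = 0.009964 / 3.9643842×10^-4 = 25.1 ohm*cm^2

25.1 ohm*cm^2


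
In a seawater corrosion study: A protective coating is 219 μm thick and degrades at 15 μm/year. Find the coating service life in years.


Service life = thickness / degradation rate
Life = 219 / 15 = 14.6 years

14.6 years


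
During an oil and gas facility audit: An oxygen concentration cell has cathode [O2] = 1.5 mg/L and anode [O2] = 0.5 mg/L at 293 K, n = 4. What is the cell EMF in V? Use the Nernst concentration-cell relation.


Apply the Nernst concentration-cell relation: E = (RT/nF)*ln(C_cathode/C_anode)
RT/nF = 8.314*293/(4*96485) = 0.00631187 V
ln(1.5/0.5) = 1.09861
E = 0.00631187 * 1.09861 = 0.00693 V

0.00693 V


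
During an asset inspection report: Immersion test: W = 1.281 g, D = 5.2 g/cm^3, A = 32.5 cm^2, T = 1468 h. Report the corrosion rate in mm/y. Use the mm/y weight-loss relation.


Apply the mm/y weight-loss relation: CR = 87600 * W / (D * A * T)
Numerator: 87600 * 1.281 = 112215.6
Denominator: 5.2 * 32.5 * 1468 = 248092.0
CR = 112215.6 / 248092.0 = 0.45231 mm/y

0.45231 mm/y


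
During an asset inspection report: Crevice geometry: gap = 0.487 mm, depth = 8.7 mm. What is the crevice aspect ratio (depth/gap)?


Aspect ratio = depth / gap
Ratio = 8.7 / 0.487 = 17.9

17.9


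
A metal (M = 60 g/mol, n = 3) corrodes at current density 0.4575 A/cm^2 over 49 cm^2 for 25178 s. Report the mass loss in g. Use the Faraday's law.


Apply Faraday's law: m = i*A*t*M / (n*F)
Total charge passed Q = i*A*t = 0.4575*49*25178 = 564427.815 C
m = Q*M/(n*F) = 564427.815*60/(3*96485) = 116.998 g

116.998 g


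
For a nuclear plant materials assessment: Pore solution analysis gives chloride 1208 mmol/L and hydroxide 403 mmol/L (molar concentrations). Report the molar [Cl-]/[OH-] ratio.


Threshold parameter = [Cl-] / [OH-] (molar basis; both in mmol/L, so units cancel)
Ratio = 1208 / 403 = 3.0

3.0


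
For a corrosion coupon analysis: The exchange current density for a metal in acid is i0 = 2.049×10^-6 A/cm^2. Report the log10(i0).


i0 = 2.049×10^-6 A/cm^2
log10(i0) = -5.688

-5.688


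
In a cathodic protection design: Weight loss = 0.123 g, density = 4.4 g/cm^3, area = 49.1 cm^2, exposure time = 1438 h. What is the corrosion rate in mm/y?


Apply the mm/y weight-loss relation: CR = 87600 * W / (D * A * T)
Numerator: 87600 * 0.123 = 10774.8
Denominator: 4.4 * 49.1 * 1438 = 310665.52
CR = 10774.8 / 310665.52 = 0.0347 mm/y

0.0347 mm/y


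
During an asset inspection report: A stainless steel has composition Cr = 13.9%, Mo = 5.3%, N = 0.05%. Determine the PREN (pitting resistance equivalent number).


Apply the PREN formula: PREN = Cr + 3.3*Mo + 16*N
PREN = 13.9 + 3.3*5.3 + 16*0.05
PREN = 13.9 + 17.49 + 0.8 = 32.19

32.19


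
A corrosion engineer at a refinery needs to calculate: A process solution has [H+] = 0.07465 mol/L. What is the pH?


pH = −log10[H+]
pH = −log10(0.07465) = 1.13

1.13


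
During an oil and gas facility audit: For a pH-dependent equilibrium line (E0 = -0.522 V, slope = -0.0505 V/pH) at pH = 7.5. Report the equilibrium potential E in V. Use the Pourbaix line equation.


Apply the Pourbaix line equation: E = E0 + slope*pH
E = -0.522 + (-0.0505)*7.5 = -0.522 + (-0.37875) = -0.90075 V
Rounded to 4 decimal places: E = -0.9008 V

-0.9008 V


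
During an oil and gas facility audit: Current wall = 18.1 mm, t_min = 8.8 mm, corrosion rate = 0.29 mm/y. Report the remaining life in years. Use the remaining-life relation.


Apply the remaining-life relation: RL = (t_current − t_min) / CR
RL = (18.1 − 8.8) / 0.29 = 9.3 / 0.29 = 32.1 years

32.1 years


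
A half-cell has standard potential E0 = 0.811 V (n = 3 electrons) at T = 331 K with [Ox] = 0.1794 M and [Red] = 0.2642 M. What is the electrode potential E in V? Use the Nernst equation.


Apply the Nernst equation: E = E0 + (RT/nF)*ln([Ox]/[Red])
Step 1: RT/nF = 8.314*331/(3*96485) = 0.00950729 V
Step 2: [Ox]/[Red] = 0.1794/0.2642 = 0.679031
Step 3: ln(0.679031) = -0.387088
Step 4: correction = 0.00950729 * -0.387088 = -0.004 V
E = 0.811 + -0.004 = 0.807 V

0.807 V


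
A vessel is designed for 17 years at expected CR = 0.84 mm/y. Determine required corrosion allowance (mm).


Corrosion allowance = CR × design life
CA = 0.84 * 17 = 14.28 mm

14.28 mm


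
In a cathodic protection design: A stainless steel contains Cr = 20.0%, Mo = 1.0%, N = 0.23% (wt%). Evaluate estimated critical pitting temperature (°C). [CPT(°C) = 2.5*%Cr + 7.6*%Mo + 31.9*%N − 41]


Apply the ASTM G48 empirical CPT estimate: CPT(°C) = 2.5*%Cr + 7.6*%Mo + 31.9*%N − 41
2.5*20.0 = 50; 7.6*1.0 = 7.6; 31.9*0.23 = 7.337
CPT = 50 + 7.6 + 7.337 − 41 = 23.937 °C
Rounded to 0.1 °C: CPT ≈ 23.9 °C

23.9 °C


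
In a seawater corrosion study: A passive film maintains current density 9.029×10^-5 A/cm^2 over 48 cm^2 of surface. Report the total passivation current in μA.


I = i_pass * A, then convert A → μA (×10^6)
I = 9.029×10^-5 * 48 * 10^6 = 4333.92 μA

4333.92 μA


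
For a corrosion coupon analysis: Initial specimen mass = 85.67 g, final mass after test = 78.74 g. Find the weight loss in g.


Weight loss = initial − final
WL = 85.67 − 78.74 = 6.93 g

6.93 g


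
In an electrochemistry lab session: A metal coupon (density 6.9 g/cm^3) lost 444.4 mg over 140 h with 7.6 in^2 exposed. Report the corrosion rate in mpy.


Apply the mpy weight-loss relation: CR = 534 * W / (D * A * T)
Numerator: 534 * 444.4 = 237309.6
Denominator: 6.9 * 7.6 * 140 = 7341.6
CR = 237309.6 / 7341.6 = 32.32396 mpy

32.32396 mpy


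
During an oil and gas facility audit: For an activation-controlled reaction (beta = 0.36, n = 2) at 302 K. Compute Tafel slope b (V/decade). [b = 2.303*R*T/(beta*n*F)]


Apply the Tafel slope relation: b = 2.303*R*T/(beta*n*F)
Numerator: 2.303 * 8.314 * 302 = 5782.44
Denominator: 0.36 * 2 * 96485 = 69469.2
b = 5782.44 / 69469.2 = 0.083 V/decade

0.083 V/decade


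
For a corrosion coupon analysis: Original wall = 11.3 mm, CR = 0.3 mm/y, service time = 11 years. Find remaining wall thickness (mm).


Remaining wall = original − CR × time
t = 11.3 − 0.3*11 = 11.3 − 3.3 = 8.0 mm

8.0 mm


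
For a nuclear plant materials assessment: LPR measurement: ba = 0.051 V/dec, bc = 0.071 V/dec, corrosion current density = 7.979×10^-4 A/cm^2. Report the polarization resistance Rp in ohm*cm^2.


Apply the Stern-Geary equation: Rp = ba*bc / (2.303*icorr*(ba+bc))
ba*bc = 0.051*0.071 = 0.003621
ba+bc = 0.122; 2.303*icorr*(ba+bc) = 2.303*7.979×10^-4*0.122 = 2.2418277×10^-4
Rp = 0.003621 / 2.2418277×10^-4 = 16.15 ohm*cm^2

16.15 ohm*cm^2


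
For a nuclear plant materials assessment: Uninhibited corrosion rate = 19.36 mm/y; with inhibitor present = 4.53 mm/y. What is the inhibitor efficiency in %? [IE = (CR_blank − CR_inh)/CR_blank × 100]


Apply the inhibitor-efficiency definition: IE = (CR_blank − CR_inh)/CR_blank × 100
IE = (19.36 − 4.53) / 19.36 × 100
IE = 14.83 / 19.36 × 100 = 76.6 %

76.6 %


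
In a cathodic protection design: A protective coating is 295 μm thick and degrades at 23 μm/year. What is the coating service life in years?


Service life = thickness / degradation rate
Life = 295 / 23 = 12.8 years

12.8 years


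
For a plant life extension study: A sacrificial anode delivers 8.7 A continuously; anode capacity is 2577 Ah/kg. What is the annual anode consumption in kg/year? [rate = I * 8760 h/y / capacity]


Annual consumption = current * hours per year / capacity
Rate = 8.7 * 8760 / 2577 = 29.6 kg/year

29.6 kg/year


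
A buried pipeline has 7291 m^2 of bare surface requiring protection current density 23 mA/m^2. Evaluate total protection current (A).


I = area * current density, then convert mA → A (÷1000)
I = 7291 * 23 / 1000 = 167.69 A

167.69 A


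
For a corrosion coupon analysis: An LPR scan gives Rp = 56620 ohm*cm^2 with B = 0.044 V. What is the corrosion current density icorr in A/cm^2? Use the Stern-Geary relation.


Apply the Stern-Geary relation: icorr = B / Rp
icorr = 0.044 / 56620 = 7.771×10^-7 A/cm^2

7.771×10^-7 A/cm^2


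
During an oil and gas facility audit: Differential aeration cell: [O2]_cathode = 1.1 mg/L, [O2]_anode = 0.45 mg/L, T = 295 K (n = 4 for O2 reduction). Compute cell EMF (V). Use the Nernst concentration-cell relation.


Apply the Nernst concentration-cell relation: E = (RT/nF)*ln(C_cathode/C_anode)
RT/nF = 8.314*295/(4*96485) = 0.00635495 V
ln(1.1/0.45) = 0.89382
E = 0.00635495 * 0.89382 = 0.00568 V

0.00568 V


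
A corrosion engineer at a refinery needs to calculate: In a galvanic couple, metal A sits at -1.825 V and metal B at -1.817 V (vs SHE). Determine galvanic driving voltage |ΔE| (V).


Driving voltage is the absolute potential difference.
|ΔE| = |-1.825 − (-1.817)| = 0.008 V

0.008 V


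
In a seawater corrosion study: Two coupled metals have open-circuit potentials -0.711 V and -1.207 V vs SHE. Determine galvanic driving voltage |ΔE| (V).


Driving voltage is the absolute potential difference.
|ΔE| = |-0.711 − (-1.207)| = 0.496 V

0.496 V


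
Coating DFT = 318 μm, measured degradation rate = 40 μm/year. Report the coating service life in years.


Service life = thickness / degradation rate
Life = 318 / 40 = 8.0 years

8.0 years


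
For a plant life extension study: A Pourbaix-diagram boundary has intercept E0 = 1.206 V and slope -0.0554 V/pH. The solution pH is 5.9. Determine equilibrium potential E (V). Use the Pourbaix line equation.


Apply the Pourbaix line equation: E = E0 + slope*pH
E = 1.206 + (-0.0554)*5.9 = 1.206 + (-0.32686) = 0.87914 V
Rounded to 4 decimal places: E = 0.8791 V

0.8791 V


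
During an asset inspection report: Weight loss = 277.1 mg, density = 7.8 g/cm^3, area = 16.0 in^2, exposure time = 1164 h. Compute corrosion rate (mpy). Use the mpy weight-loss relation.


Apply the mpy weight-loss relation: CR = 534 * W / (D * A * T)
Numerator: 534 * 277.1 = 147971.4
Denominator: 7.8 * 16.0 * 1164 = 145267.2
CR = 147971.4 / 145267.2 = 1.0186 mpy

1.0186 mpy


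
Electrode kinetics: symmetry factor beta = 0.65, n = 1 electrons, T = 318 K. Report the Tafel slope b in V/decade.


Apply the Tafel slope relation: b = 2.303*R*T/(beta*n*F)
Numerator: 2.303 * 8.314 * 318 = 6088.79
Denominator: 0.65 * 1 * 96485 = 62715.25
b = 6088.79 / 62715.25 = 0.097 V/decade

0.097 V/decade


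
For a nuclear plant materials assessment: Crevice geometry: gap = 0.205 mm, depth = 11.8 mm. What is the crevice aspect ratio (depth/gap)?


Aspect ratio = depth / gap
Ratio = 11.8 / 0.205 = 57.6

57.6


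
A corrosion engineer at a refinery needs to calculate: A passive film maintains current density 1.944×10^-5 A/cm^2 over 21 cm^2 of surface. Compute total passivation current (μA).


I = i_pass * A, then convert A → μA (×10^6)
I = 1.944×10^-5 * 21 * 10^6 = 408.24 μA

408.24 μA


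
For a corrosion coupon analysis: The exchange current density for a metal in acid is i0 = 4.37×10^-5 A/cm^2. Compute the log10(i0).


i0 = 4.37×10^-5 A/cm^2
log10(i0) = -4.36

-4.36


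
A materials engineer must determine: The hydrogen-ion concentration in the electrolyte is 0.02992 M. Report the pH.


pH = −log10[H+]
pH = −log10(0.02992) = 1.52

1.52


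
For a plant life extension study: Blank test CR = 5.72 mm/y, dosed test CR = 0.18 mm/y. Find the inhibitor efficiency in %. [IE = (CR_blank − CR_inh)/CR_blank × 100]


Apply the inhibitor-efficiency definition: IE = (CR_blank − CR_inh)/CR_blank × 100
IE = (5.72 − 0.18) / 5.72 × 100
IE = 5.54 / 5.72 × 100 = 96.9 %

96.9 %


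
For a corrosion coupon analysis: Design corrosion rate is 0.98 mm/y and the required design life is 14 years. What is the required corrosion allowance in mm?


Corrosion allowance = CR × design life
CA = 0.98 * 14 = 13.72 mm

13.72 mm


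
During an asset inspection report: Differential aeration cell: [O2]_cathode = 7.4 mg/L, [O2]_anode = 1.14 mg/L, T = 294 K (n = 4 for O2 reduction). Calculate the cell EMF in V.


Apply the Nernst concentration-cell relation: E = (RT/nF)*ln(C_cathode/C_anode)
RT/nF = 8.314*294/(4*96485) = 0.00633341 V
ln(7.4/1.14) = 1.87045
E = 0.00633341 * 1.87045 = 0.01185 V

0.01185 V


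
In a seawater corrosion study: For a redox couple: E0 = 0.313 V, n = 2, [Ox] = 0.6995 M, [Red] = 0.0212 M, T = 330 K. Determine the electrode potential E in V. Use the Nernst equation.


Apply the Nernst equation: E = E0 + (RT/nF)*ln([Ox]/[Red])
Step 1: RT/nF = 8.314*330/(2*96485) = 0.01421786 V
Step 2: [Ox]/[Red] = 0.6995/0.0212 = 32.995283
Step 3: ln(32.995283) = 3.496365
Step 4: correction = 0.01421786 * 3.496365 = 0.0497 V
E = 0.313 + 0.0497 = 0.3627 V

0.3627 V


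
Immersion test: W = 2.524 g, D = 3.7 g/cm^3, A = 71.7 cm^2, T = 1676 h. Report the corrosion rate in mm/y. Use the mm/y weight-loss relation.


Apply the mm/y weight-loss relation: CR = 87600 * W / (D * A * T)
Numerator: 87600 * 2.524 = 221102.4
Denominator: 3.7 * 71.7 * 1676 = 444626.04
CR = 221102.4 / 444626.04 = 0.49728 mm/y

0.49728 mm/y


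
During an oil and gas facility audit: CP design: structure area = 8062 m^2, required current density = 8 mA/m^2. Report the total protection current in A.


I = area * current density, then convert mA → A (÷1000)
I = 8062 * 8 / 1000 = 64.5 A

64.5 A


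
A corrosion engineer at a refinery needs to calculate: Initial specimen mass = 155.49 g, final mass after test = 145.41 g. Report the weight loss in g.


Weight loss = initial − final
WL = 155.49 − 145.41 = 10.08 g

10.08 g


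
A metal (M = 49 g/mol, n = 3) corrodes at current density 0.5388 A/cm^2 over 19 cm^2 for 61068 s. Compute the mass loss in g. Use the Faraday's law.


Apply Faraday's law: m = i*A*t*M / (n*F)
Total charge passed Q = i*A*t = 0.5388*19*61068 = 625165.3296 C
m = Q*M/(n*F) = 625165.3296*49/(3*96485) = 105.83027 g

105.83027 g


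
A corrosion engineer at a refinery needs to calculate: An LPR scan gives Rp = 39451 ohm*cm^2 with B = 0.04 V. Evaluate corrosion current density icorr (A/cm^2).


Apply the Stern-Geary relation: icorr = B / Rp
icorr = 0.04 / 39451 = 1.014×10^-6 A/cm^2

1.014×10^-6 A/cm^2


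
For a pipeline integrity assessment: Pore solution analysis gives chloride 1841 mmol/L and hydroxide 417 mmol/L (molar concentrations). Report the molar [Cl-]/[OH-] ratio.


Threshold parameter = [Cl-] / [OH-] (molar basis; both in mmol/L, so units cancel)
Ratio = 1841 / 417 = 4.41

4.41


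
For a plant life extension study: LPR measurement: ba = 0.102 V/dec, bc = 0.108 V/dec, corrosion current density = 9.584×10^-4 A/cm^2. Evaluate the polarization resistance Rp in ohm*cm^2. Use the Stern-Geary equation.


Apply the Stern-Geary equation: Rp = ba*bc / (2.303*icorr*(ba+bc))
ba*bc = 0.102*0.108 = 0.011016
ba+bc = 0.21; 2.303*icorr*(ba+bc) = 2.303*9.584×10^-4*0.21 = 4.6351099×10^-4
Rp = 0.011016 / 4.6351099×10^-4 = 23.8 ohm*cm^2

23.8 ohm*cm^2


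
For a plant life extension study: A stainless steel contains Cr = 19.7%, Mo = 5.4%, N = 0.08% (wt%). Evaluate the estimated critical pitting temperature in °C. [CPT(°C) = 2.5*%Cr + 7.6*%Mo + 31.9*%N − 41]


Apply the ASTM G48 empirical CPT estimate: CPT(°C) = 2.5*%Cr + 7.6*%Mo + 31.9*%N − 41
2.5*19.7 = 49.25; 7.6*5.4 = 41.04; 31.9*0.08 = 2.552
CPT = 49.25 + 41.04 + 2.552 − 41 = 51.842 °C
Rounded to 0.1 °C: CPT ≈ 51.8 °C

51.8 °C


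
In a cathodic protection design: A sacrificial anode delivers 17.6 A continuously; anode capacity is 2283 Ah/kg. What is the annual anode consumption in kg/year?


Annual consumption = current * hours per year / capacity
Rate = 17.6 * 8760 / 2283 = 67.5 kg/year

67.5 kg/year


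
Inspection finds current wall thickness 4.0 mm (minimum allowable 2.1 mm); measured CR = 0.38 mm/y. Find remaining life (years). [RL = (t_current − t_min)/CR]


Apply the remaining-life relation: RL = (t_current − t_min) / CR
RL = (4.0 − 2.1) / 0.38 = 1.9 / 0.38 = 5.0 years

5.0 years


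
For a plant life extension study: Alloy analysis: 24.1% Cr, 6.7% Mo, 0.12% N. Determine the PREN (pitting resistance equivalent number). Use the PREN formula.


Apply the PREN formula: PREN = Cr + 3.3*Mo + 16*N
PREN = 24.1 + 3.3*6.7 + 16*0.12
PREN = 24.1 + 22.11 + 1.92 = 48.13

48.13


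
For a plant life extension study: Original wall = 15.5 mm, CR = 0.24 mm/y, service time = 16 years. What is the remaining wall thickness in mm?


Remaining wall = original − CR × time
t = 15.5 − 0.24*16 = 15.5 − 3.84 = 11.66 mm

11.66 mm


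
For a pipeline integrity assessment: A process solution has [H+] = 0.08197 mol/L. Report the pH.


pH = −log10[H+]
pH = −log10(0.08197) = 1.09

1.09


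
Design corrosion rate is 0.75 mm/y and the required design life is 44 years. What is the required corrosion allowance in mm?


Corrosion allowance = CR × design life
CA = 0.75 * 44 = 33.0 mm

33.0 mm


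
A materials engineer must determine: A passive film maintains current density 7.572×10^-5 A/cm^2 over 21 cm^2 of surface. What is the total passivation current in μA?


I = i_pass * A, then convert A → μA (×10^6)
I = 7.572×10^-5 * 21 * 10^6 = 1590.12 μA

1590.12 μA


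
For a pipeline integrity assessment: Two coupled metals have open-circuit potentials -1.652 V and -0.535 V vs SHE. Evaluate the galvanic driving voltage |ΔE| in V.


Driving voltage is the absolute potential difference.
|ΔE| = |-1.652 − (-0.535)| = 1.117 V

1.117 V


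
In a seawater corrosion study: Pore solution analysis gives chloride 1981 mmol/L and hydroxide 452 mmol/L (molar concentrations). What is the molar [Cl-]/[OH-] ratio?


Threshold parameter = [Cl-] / [OH-] (molar basis; both in mmol/L, so units cancel)
Ratio = 1981 / 452 = 4.38

4.38


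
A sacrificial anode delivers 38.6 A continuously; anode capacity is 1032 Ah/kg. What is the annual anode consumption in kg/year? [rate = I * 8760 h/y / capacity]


Annual consumption = current * hours per year / capacity
Rate = 38.6 * 8760 / 1032 = 327.7 kg/year

327.7 kg/year


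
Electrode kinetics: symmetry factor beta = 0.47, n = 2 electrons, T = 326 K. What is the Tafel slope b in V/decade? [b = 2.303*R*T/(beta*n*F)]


Apply the Tafel slope relation: b = 2.303*R*T/(beta*n*F)
Numerator: 2.303 * 8.314 * 326 = 6241.97
Denominator: 0.47 * 2 * 96485 = 90695.9
b = 6241.97 / 90695.9 = 0.069 V/decade

0.069 V/decade


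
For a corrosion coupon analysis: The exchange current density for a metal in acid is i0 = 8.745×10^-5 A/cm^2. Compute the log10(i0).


i0 = 8.745×10^-5 A/cm^2
log10(i0) = -4.058

-4.058


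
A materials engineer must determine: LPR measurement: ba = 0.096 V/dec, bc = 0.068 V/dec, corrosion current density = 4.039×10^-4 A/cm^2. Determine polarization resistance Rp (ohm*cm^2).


Apply the Stern-Geary equation: Rp = ba*bc / (2.303*icorr*(ba+bc))
ba*bc = 0.096*0.068 = 0.006528
ba+bc = 0.164; 2.303*icorr*(ba+bc) = 2.303*4.039×10^-4*0.164 = 1.525498×10^-4
Rp = 0.006528 / 1.525498×10^-4 = 42.8 ohm*cm^2

42.8 ohm*cm^2


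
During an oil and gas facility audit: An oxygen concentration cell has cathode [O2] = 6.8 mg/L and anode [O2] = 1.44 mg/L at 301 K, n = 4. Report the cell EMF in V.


Apply the Nernst concentration-cell relation: E = (RT/nF)*ln(C_cathode/C_anode)
RT/nF = 8.314*301/(4*96485) = 0.0064842 V
ln(6.8/1.44) = 1.55228
E = 0.0064842 * 1.55228 = 0.01007 V

0.01007 V
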